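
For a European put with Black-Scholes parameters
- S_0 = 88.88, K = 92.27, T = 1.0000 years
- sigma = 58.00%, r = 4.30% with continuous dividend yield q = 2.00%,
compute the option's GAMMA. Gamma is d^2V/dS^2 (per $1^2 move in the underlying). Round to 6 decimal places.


Answer: Gamma = 0.007324

Derivation:
d1 = 0.2651173858; d2 = -0.3148826142
phi(d1) = 0.3851655076; exp(-qT) = 0.9801986733; exp(-rT) = 0.9579113901
Gamma = exp(-qT) * phi(d1) / (S * sigma * sqrt(T)) = 0.9801986733 * 0.3851655076 / (88.8800 * 0.5800 * 1.0000000000) = 0.007324


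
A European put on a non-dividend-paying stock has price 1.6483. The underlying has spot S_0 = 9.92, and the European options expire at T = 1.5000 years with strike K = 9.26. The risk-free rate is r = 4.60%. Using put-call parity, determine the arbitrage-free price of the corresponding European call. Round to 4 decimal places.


Answer: Call price = 2.9257

Derivation:
Put-call parity: C - P = S_0 * exp(-qT) - K * exp(-rT).
S_0 * exp(-qT) = 9.9200 * 1.00000000 = 9.92000000
K * exp(-rT) = 9.2600 * 0.93332668 = 8.64260506
C = P + S*exp(-qT) - K*exp(-rT)
C = 1.6483 + 9.92000000 - 8.64260506 = 2.9257


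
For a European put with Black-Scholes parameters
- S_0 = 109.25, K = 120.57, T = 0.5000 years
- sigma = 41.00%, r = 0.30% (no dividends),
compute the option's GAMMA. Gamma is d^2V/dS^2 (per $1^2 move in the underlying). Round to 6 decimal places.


d1 = -0.1899415167; d2 = -0.4798552970
phi(d1) = 0.3918103242; exp(-qT) = 1.0000000000; exp(-rT) = 0.9985011244
Gamma = exp(-qT) * phi(d1) / (S * sigma * sqrt(T)) = 1.0000000000 * 0.3918103242 / (109.2500 * 0.4100 * 0.7071067812) = 0.012370

Answer: Gamma = 0.012370


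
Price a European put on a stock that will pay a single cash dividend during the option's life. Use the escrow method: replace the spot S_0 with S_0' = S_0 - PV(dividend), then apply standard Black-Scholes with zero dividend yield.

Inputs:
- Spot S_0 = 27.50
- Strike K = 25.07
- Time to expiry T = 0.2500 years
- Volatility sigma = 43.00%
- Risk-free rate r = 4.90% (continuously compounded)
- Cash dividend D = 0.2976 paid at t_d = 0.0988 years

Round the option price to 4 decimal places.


Answer: Price = 1.2129

Derivation:
PV(D) = D * exp(-r * t_d) = 0.2976 * 0.99517050 = 0.29616274
S_0' = S_0 - PV(D) = 27.5000 - 0.29616274 = 27.20383726
d1 = (ln(S_0'/K) + (r + sigma^2/2)*T) / (sigma*sqrt(T)) = 0.54441222
d2 = d1 - sigma*sqrt(T) = 0.32941222
exp(-rT) = 0.98782473
N(-d1) = 0.29307892; N(-d2) = 0.37092207
P = K * exp(-rT) * N(-d2) - S_0' * N(-d1) = 25.0700 * 0.98782473 * 0.37092207 - 27.20383726 * 0.29307892 = 1.2129


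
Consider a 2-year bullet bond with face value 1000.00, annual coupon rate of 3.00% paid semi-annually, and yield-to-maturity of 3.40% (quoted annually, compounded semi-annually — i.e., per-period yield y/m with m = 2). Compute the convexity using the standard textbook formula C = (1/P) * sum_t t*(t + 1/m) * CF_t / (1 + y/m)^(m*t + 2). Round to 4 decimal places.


Coupon per period c = face * coupon_rate / m = 15.000000
Periods per year m = 2; per-period yield y/m = 0.017000
Number of cashflows N = 4
Cashflows (t years, CF_t, discount factor 1/(1+y/m)^(m*t), PV):
  t = 0.5000: CF_t = 15.000000, DF = 0.983284, PV = 14.749263
  t = 1.0000: CF_t = 15.000000, DF = 0.966848, PV = 14.502716
  t = 1.5000: CF_t = 15.000000, DF = 0.950686, PV = 14.260291
  t = 2.0000: CF_t = 1015.000000, DF = 0.934795, PV = 948.816504
Price P = sum_t PV_t = 992.328775
Convexity numerator sum_t t*(t + 1/m) * CF_t / (1+y/m)^(m*t + 2):
  t = 0.5000: term = 7.130146
  t = 1.0000: term = 21.032878
  t = 1.5000: term = 41.362592
  t = 2.0000: term = 4586.805547
Convexity = (1/P) * sum = 4656.331163 / 992.328775 = 4.692327

Answer: Convexity = 4.6923


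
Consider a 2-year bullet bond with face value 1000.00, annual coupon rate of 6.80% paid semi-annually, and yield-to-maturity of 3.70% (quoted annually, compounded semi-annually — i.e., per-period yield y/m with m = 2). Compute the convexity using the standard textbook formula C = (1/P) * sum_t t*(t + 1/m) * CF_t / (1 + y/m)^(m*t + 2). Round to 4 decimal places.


Coupon per period c = face * coupon_rate / m = 34.000000
Periods per year m = 2; per-period yield y/m = 0.018500
Number of cashflows N = 4
Cashflows (t years, CF_t, discount factor 1/(1+y/m)^(m*t), PV):
  t = 0.5000: CF_t = 34.000000, DF = 0.981836, PV = 33.382425
  t = 1.0000: CF_t = 34.000000, DF = 0.964002, PV = 32.776068
  t = 1.5000: CF_t = 34.000000, DF = 0.946492, PV = 32.180724
  t = 2.0000: CF_t = 1034.000000, DF = 0.929300, PV = 960.896044
Price P = sum_t PV_t = 1059.235262
Convexity numerator sum_t t*(t + 1/m) * CF_t / (1+y/m)^(m*t + 2):
  t = 0.5000: term = 16.090362
  t = 1.0000: term = 47.394292
  t = 1.5000: term = 93.066848
  t = 2.0000: term = 4631.528524
Convexity = (1/P) * sum = 4788.080027 / 1059.235262 = 4.520318

Answer: Convexity = 4.5203


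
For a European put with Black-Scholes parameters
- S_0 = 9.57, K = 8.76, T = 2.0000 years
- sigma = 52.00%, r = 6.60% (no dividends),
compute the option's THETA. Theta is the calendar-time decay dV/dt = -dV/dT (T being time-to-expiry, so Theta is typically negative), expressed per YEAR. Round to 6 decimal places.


Answer: Theta = -0.294695

Derivation:
d1 = 0.6674507378; d2 = -0.0679403146
phi(d1) = 0.3192809710; exp(-qT) = 1.0000000000; exp(-rT) = 0.8763409951
Theta = -S*exp(-qT)*phi(d1)*sigma/(2*sqrt(T)) + r*K*exp(-rT)*N(-d2) - q*S*exp(-qT)*N(-d1)
N(-d1) = 0.2522421331; N(-d2) = 0.5270834268; sqrt(T) = 1.4142135624
Term 1 = -9.5700 * 1.0000000000 * 0.3192809710 * 0.5200 / (2 * 1.4142135624) = -0.5617503135
Term 2 = 0.0660 * 8.7600 * 0.8763409951 * 0.5270834268 = 0.2670548877
Term 3 = 0 (no dividend yield, q = 0)
Theta = -0.5617503135 + (0.2670548877) + (0.0000000000) = -0.294695


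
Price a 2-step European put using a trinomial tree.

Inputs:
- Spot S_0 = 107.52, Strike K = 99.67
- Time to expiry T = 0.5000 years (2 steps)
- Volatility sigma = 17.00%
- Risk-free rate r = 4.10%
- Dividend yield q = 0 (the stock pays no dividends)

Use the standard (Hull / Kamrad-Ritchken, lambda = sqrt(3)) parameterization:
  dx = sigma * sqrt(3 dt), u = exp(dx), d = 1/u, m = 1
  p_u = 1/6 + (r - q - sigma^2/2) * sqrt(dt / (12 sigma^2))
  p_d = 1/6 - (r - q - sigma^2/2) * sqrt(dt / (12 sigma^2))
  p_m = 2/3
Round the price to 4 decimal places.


Answer: Price = V(0,0) = 1.6916

Derivation:
dt = T/N = 0.250000; dx = sigma*sqrt(3*dt) = 0.147224
u = exp(dx) = 1.158614; d = 1/u = 0.863100
p_u = 0.189209, p_m = 0.666667, p_d = 0.144125
Discount per step: exp(-r*dt) = 0.989802
Stock lattice S(k, j) with j the centered position index:
  k=0: S(0,+0) = 107.5200
  k=1: S(1,-1) = 92.8005; S(1,+0) = 107.5200; S(1,+1) = 124.5742
  k=2: S(2,-2) = 80.0962; S(2,-1) = 92.8005; S(2,+0) = 107.5200; S(2,+1) = 124.5742; S(2,+2) = 144.3333
Terminal payoffs V(N, j) = max(K - S_T, 0):
  V(2,-2) = 19.573814; V(2,-1) = 6.869451; V(2,+0) = 0.000000; V(2,+1) = 0.000000; V(2,+2) = 0.000000
Backward induction: V(k, j) = exp(-r*dt) * [p_u * V(k+1, j+1) + p_m * V(k+1, j) + p_d * V(k+1, j-1)]
  V(1,-1) = exp(-r*dt) * [p_u*0.000000 + p_m*6.869451 + p_d*19.573814] = 7.325231
  V(1,+0) = exp(-r*dt) * [p_u*0.000000 + p_m*0.000000 + p_d*6.869451] = 0.979960
  V(1,+1) = exp(-r*dt) * [p_u*0.000000 + p_m*0.000000 + p_d*0.000000] = 0.000000
  V(0,+0) = exp(-r*dt) * [p_u*0.000000 + p_m*0.979960 + p_d*7.325231] = 1.691624


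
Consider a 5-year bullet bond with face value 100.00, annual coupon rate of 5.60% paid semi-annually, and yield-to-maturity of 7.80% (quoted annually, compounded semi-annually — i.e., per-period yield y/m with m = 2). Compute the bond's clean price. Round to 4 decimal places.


Coupon per period c = face * coupon_rate / m = 2.800000
Periods per year m = 2; per-period yield y/m = 0.039000
Number of cashflows N = 10
Cashflows (t years, CF_t, discount factor 1/(1+y/m)^(m*t), PV):
  t = 0.5000: CF_t = 2.800000, DF = 0.962464, PV = 2.694899
  t = 1.0000: CF_t = 2.800000, DF = 0.926337, PV = 2.593743
  t = 1.5000: CF_t = 2.800000, DF = 0.891566, PV = 2.496384
  t = 2.0000: CF_t = 2.800000, DF = 0.858100, PV = 2.402679
  t = 2.5000: CF_t = 2.800000, DF = 0.825890, PV = 2.312492
  t = 3.0000: CF_t = 2.800000, DF = 0.794889, PV = 2.225690
  t = 3.5000: CF_t = 2.800000, DF = 0.765052, PV = 2.142147
  t = 4.0000: CF_t = 2.800000, DF = 0.736335, PV = 2.061739
  t = 4.5000: CF_t = 2.800000, DF = 0.708696, PV = 1.984349
  t = 5.0000: CF_t = 102.800000, DF = 0.682094, PV = 70.119311
Price P = sum_t PV_t = 91.033434

Answer: Price = 91.0334


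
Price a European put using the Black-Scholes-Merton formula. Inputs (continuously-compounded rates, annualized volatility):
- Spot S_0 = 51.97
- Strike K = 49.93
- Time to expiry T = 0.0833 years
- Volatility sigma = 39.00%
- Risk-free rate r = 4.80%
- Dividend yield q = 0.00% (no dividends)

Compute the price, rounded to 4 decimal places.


Answer: Price = 1.3349

Derivation:
d1 = (ln(S/K) + (r - q + 0.5*sigma^2) * T) / (sigma * sqrt(T)) = 0.44756236
d2 = d1 - sigma * sqrt(T) = 0.33500157
exp(-rT) = 0.99600958; exp(-qT) = 1.00000000
P = K * exp(-rT) * N(-d2) - S_0 * exp(-qT) * N(-d1)
N(-d1) = 0.32723454; N(-d2) = 0.36881195
P = 49.9300 * 0.99600958 * 0.36881195 - 51.9700 * 1.00000000 * 0.32723454 = 1.3349


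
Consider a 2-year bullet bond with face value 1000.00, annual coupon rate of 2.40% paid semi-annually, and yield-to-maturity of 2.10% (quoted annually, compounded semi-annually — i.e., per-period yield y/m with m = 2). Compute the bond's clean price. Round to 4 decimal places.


Coupon per period c = face * coupon_rate / m = 12.000000
Periods per year m = 2; per-period yield y/m = 0.010500
Number of cashflows N = 4
Cashflows (t years, CF_t, discount factor 1/(1+y/m)^(m*t), PV):
  t = 0.5000: CF_t = 12.000000, DF = 0.989609, PV = 11.875309
  t = 1.0000: CF_t = 12.000000, DF = 0.979326, PV = 11.751914
  t = 1.5000: CF_t = 12.000000, DF = 0.969150, PV = 11.629801
  t = 2.0000: CF_t = 1012.000000, DF = 0.959080, PV = 970.588723
Price P = sum_t PV_t = 1005.845748

Answer: Price = 1005.8457


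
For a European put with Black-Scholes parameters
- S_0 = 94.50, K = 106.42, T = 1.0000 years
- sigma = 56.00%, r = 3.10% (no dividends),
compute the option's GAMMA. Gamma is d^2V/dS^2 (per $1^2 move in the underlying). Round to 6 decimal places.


Answer: Gamma = 0.007482

Derivation:
d1 = 0.1232255452; d2 = -0.4367744548
phi(d1) = 0.3959248729; exp(-qT) = 1.0000000000; exp(-rT) = 0.9694755731
Gamma = exp(-qT) * phi(d1) / (S * sigma * sqrt(T)) = 1.0000000000 * 0.3959248729 / (94.5000 * 0.5600 * 1.0000000000) = 0.007482


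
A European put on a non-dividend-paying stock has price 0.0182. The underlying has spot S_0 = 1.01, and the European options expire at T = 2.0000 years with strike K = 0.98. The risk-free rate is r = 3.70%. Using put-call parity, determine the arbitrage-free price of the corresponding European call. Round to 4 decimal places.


Put-call parity: C - P = S_0 * exp(-qT) - K * exp(-rT).
S_0 * exp(-qT) = 1.0100 * 1.00000000 = 1.01000000
K * exp(-rT) = 0.9800 * 0.92867169 = 0.91009826
C = P + S*exp(-qT) - K*exp(-rT)
C = 0.0182 + 1.01000000 - 0.91009826 = 0.1181

Answer: Call price = 0.1181


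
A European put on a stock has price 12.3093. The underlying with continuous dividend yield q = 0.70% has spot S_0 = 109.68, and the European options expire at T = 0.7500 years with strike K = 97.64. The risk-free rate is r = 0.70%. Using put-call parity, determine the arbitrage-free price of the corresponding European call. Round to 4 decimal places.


Answer: Call price = 24.2863

Derivation:
Put-call parity: C - P = S_0 * exp(-qT) - K * exp(-rT).
S_0 * exp(-qT) = 109.6800 * 0.99476376 = 109.10568889
K * exp(-rT) = 97.6400 * 0.99476376 = 97.12873325
C = P + S*exp(-qT) - K*exp(-rT)
C = 12.3093 + 109.10568889 - 97.12873325 = 24.2863


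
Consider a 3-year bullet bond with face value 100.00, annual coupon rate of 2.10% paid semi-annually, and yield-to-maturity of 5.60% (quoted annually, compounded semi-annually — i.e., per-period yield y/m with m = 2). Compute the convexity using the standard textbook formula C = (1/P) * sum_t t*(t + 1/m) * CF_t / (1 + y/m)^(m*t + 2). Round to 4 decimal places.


Answer: Convexity = 9.5768

Derivation:
Coupon per period c = face * coupon_rate / m = 1.050000
Periods per year m = 2; per-period yield y/m = 0.028000
Number of cashflows N = 6
Cashflows (t years, CF_t, discount factor 1/(1+y/m)^(m*t), PV):
  t = 0.5000: CF_t = 1.050000, DF = 0.972763, PV = 1.021401
  t = 1.0000: CF_t = 1.050000, DF = 0.946267, PV = 0.993581
  t = 1.5000: CF_t = 1.050000, DF = 0.920493, PV = 0.966518
  t = 2.0000: CF_t = 1.050000, DF = 0.895422, PV = 0.940193
  t = 2.5000: CF_t = 1.050000, DF = 0.871033, PV = 0.914584
  t = 3.0000: CF_t = 101.050000, DF = 0.847308, PV = 85.620474
Price P = sum_t PV_t = 90.456751
Convexity numerator sum_t t*(t + 1/m) * CF_t / (1+y/m)^(m*t + 2):
  t = 0.5000: term = 0.483259
  t = 1.0000: term = 1.410289
  t = 1.5000: term = 2.743753
  t = 2.0000: term = 4.448367
  t = 2.5000: term = 6.490808
  t = 3.0000: term = 850.708358
Convexity = (1/P) * sum = 866.284834 / 90.456751 = 9.576785


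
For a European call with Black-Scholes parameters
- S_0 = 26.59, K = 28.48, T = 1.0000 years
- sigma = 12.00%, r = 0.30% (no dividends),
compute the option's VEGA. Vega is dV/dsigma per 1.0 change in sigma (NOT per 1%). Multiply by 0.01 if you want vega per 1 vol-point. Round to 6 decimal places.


Answer: Vega = 9.420640

Derivation:
d1 = -0.4872240107; d2 = -0.6072240107
phi(d1) = 0.3542926007; exp(-qT) = 1.0000000000; exp(-rT) = 0.9970044955
Vega = S * exp(-qT) * phi(d1) * sqrt(T) = 26.5900 * 1.0000000000 * 0.3542926007 * 1.0000000000 = 9.420640


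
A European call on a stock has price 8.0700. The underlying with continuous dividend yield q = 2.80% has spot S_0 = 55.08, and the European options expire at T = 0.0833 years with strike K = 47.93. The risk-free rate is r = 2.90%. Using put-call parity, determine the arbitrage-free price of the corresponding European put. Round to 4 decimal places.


Answer: Put price = 0.9327

Derivation:
Put-call parity: C - P = S_0 * exp(-qT) - K * exp(-rT).
S_0 * exp(-qT) = 55.0800 * 0.99767032 = 54.95168111
K * exp(-rT) = 47.9300 * 0.99758722 = 47.81435524
P = C - S*exp(-qT) + K*exp(-rT)
P = 8.0700 - 54.95168111 + 47.81435524 = 0.9327


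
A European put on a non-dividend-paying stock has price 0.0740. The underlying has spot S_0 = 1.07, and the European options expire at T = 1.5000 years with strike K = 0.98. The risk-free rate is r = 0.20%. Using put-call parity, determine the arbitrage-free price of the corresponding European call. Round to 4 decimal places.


Put-call parity: C - P = S_0 * exp(-qT) - K * exp(-rT).
S_0 * exp(-qT) = 1.0700 * 1.00000000 = 1.07000000
K * exp(-rT) = 0.9800 * 0.99700450 = 0.97706441
C = P + S*exp(-qT) - K*exp(-rT)
C = 0.0740 + 1.07000000 - 0.97706441 = 0.1669

Answer: Call price = 0.1669


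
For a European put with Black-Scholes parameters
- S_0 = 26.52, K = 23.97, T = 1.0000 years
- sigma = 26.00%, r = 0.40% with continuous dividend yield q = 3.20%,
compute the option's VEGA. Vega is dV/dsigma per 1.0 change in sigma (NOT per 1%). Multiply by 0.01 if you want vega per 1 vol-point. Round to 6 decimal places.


d1 = 0.4111389110; d2 = 0.1511389110
phi(d1) = 0.3666101947; exp(-qT) = 0.9685065821; exp(-rT) = 0.9960079893
Vega = S * exp(-qT) * phi(d1) * sqrt(T) = 26.5200 * 0.9685065821 * 0.3666101947 * 1.0000000000 = 9.416308

Answer: Vega = 9.416308


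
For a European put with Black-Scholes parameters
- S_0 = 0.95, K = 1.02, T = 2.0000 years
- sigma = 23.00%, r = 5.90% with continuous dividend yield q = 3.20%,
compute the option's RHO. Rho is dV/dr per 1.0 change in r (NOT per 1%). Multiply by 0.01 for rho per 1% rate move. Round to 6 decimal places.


d1 = 0.1100752460; d2 = -0.2151938734
phi(d1) = 0.3965326828; exp(-qT) = 0.9380049995; exp(-rT) = 0.8886960526
N(-d2) = 0.5851919163
Rho = -K*T*exp(-rT)*N(-d2) = -1.0200 * 2.0000 * 0.8886960526 * 0.5851919163 = -1.060918

Answer: Rho = -1.060918


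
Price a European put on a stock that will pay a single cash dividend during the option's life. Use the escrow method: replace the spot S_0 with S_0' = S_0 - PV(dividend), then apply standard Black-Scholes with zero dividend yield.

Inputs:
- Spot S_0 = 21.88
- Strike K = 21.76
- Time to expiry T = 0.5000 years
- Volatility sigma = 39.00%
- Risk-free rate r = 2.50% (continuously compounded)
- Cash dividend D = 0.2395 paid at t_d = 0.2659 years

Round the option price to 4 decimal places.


PV(D) = D * exp(-r * t_d) = 0.2395 * 0.99337455 = 0.23791320
S_0' = S_0 - PV(D) = 21.8800 - 0.23791320 = 21.64208680
d1 = (ln(S_0'/K) + (r + sigma^2/2)*T) / (sigma*sqrt(T)) = 0.16351014
d2 = d1 - sigma*sqrt(T) = -0.11226151
exp(-rT) = 0.98757780
N(-d1) = 0.43505840; N(-d2) = 0.54469197
P = K * exp(-rT) * N(-d2) - S_0' * N(-d1) = 21.7600 * 0.98757780 * 0.54469197 - 21.64208680 * 0.43505840 = 2.2897

Answer: Price = 2.2897


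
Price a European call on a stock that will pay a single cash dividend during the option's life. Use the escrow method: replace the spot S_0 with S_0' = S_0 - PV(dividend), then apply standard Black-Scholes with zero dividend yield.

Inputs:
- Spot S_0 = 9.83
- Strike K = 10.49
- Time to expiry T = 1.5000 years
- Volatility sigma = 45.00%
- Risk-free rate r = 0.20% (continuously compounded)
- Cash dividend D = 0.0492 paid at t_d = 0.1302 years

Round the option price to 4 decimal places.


Answer: Price = 1.8741

Derivation:
PV(D) = D * exp(-r * t_d) = 0.0492 * 0.99973963 = 0.04918719
S_0' = S_0 - PV(D) = 9.8300 - 0.04918719 = 9.78081281
d1 = (ln(S_0'/K) + (r + sigma^2/2)*T) / (sigma*sqrt(T)) = 0.15400063
d2 = d1 - sigma*sqrt(T) = -0.39713456
exp(-rT) = 0.99700450
N(d1) = 0.56119538; N(d2) = 0.34563412
C = S_0' * N(d1) - K * exp(-rT) * N(d2) = 9.78081281 * 0.56119538 - 10.4900 * 0.99700450 * 0.34563412 = 1.8741


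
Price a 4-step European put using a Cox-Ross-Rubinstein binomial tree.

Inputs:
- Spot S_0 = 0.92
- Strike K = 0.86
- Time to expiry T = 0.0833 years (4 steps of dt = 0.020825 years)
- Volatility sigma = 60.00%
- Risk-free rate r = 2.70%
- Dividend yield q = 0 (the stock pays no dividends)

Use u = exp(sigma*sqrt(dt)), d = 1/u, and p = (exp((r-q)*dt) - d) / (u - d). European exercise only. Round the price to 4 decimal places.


Answer: Price = V(0,0) = 0.0382

Derivation:
dt = T/N = 0.020825
u = exp(sigma*sqrt(dt)) = 1.090444; d = 1/u = 0.917057
p = (exp((r-q)*dt) - d) / (u - d) = 0.481611
Discount per step: exp(-r*dt) = 0.999438
Stock lattice S(k, i) with i counting down-moves:
  k=0: S(0,0) = 0.9200
  k=1: S(1,0) = 1.0032; S(1,1) = 0.8437
  k=2: S(2,0) = 1.0939; S(2,1) = 0.9200; S(2,2) = 0.7737
  k=3: S(3,0) = 1.1929; S(3,1) = 1.0032; S(3,2) = 0.8437; S(3,3) = 0.7095
  k=4: S(4,0) = 1.3008; S(4,1) = 1.0939; S(4,2) = 0.9200; S(4,3) = 0.7737; S(4,4) = 0.6507
Terminal payoffs V(N, i) = max(K - S_T, 0):
  V(4,0) = 0.000000; V(4,1) = 0.000000; V(4,2) = 0.000000; V(4,3) = 0.086285; V(4,4) = 0.209310
Backward induction: V(k, i) = exp(-r*dt) * [p * V(k+1, i) + (1-p) * V(k+1, i+1)].
  V(3,0) = exp(-r*dt) * [p*0.000000 + (1-p)*0.000000] = 0.000000
  V(3,1) = exp(-r*dt) * [p*0.000000 + (1-p)*0.000000] = 0.000000
  V(3,2) = exp(-r*dt) * [p*0.000000 + (1-p)*0.086285] = 0.044704
  V(3,3) = exp(-r*dt) * [p*0.086285 + (1-p)*0.209310] = 0.149976
  V(2,0) = exp(-r*dt) * [p*0.000000 + (1-p)*0.000000] = 0.000000
  V(2,1) = exp(-r*dt) * [p*0.000000 + (1-p)*0.044704] = 0.023161
  V(2,2) = exp(-r*dt) * [p*0.044704 + (1-p)*0.149976] = 0.099220
  V(1,0) = exp(-r*dt) * [p*0.000000 + (1-p)*0.023161] = 0.012000
  V(1,1) = exp(-r*dt) * [p*0.023161 + (1-p)*0.099220] = 0.062554
  V(0,0) = exp(-r*dt) * [p*0.012000 + (1-p)*0.062554] = 0.038185


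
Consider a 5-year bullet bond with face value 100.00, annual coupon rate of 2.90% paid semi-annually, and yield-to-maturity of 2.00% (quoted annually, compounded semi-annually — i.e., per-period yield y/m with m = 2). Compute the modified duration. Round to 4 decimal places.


Coupon per period c = face * coupon_rate / m = 1.450000
Periods per year m = 2; per-period yield y/m = 0.010000
Number of cashflows N = 10
Cashflows (t years, CF_t, discount factor 1/(1+y/m)^(m*t), PV):
  t = 0.5000: CF_t = 1.450000, DF = 0.990099, PV = 1.435644
  t = 1.0000: CF_t = 1.450000, DF = 0.980296, PV = 1.421429
  t = 1.5000: CF_t = 1.450000, DF = 0.970590, PV = 1.407356
  t = 2.0000: CF_t = 1.450000, DF = 0.960980, PV = 1.393421
  t = 2.5000: CF_t = 1.450000, DF = 0.951466, PV = 1.379625
  t = 3.0000: CF_t = 1.450000, DF = 0.942045, PV = 1.365966
  t = 3.5000: CF_t = 1.450000, DF = 0.932718, PV = 1.352441
  t = 4.0000: CF_t = 1.450000, DF = 0.923483, PV = 1.339051
  t = 4.5000: CF_t = 1.450000, DF = 0.914340, PV = 1.325793
  t = 5.0000: CF_t = 101.450000, DF = 0.905287, PV = 91.841362
Price P = sum_t PV_t = 104.262087
First compute Macaulay numerator sum_t t * PV_t:
  t * PV_t at t = 0.5000: 0.717822
  t * PV_t at t = 1.0000: 1.421429
  t * PV_t at t = 1.5000: 2.111034
  t * PV_t at t = 2.0000: 2.786843
  t * PV_t at t = 2.5000: 3.449063
  t * PV_t at t = 3.0000: 4.097897
  t * PV_t at t = 3.5000: 4.733544
  t * PV_t at t = 4.0000: 5.356203
  t * PV_t at t = 4.5000: 5.966067
  t * PV_t at t = 5.0000: 459.206808
Macaulay duration D = 489.846709 / 104.262087 = 4.698225
Modified duration = D / (1 + y/m) = 4.698225 / (1 + 0.010000) = 4.651708

Answer: Modified duration = 4.6517


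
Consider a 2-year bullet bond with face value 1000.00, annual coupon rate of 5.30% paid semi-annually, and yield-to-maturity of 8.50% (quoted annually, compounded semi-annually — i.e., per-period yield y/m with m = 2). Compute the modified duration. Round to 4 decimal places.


Coupon per period c = face * coupon_rate / m = 26.500000
Periods per year m = 2; per-period yield y/m = 0.042500
Number of cashflows N = 4
Cashflows (t years, CF_t, discount factor 1/(1+y/m)^(m*t), PV):
  t = 0.5000: CF_t = 26.500000, DF = 0.959233, PV = 25.419664
  t = 1.0000: CF_t = 26.500000, DF = 0.920127, PV = 24.383371
  t = 1.5000: CF_t = 26.500000, DF = 0.882616, PV = 23.389325
  t = 2.0000: CF_t = 1026.500000, DF = 0.846634, PV = 869.069881
Price P = sum_t PV_t = 942.262241
First compute Macaulay numerator sum_t t * PV_t:
  t * PV_t at t = 0.5000: 12.709832
  t * PV_t at t = 1.0000: 24.383371
  t * PV_t at t = 1.5000: 35.083987
  t * PV_t at t = 2.0000: 1738.139762
Macaulay duration D = 1810.316953 / 942.262241 = 1.921245
Modified duration = D / (1 + y/m) = 1.921245 / (1 + 0.042500) = 1.842921

Answer: Modified duration = 1.8429


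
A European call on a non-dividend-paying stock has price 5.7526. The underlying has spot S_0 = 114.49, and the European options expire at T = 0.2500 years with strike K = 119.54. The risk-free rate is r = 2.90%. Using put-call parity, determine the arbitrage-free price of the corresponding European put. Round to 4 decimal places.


Answer: Put price = 9.9391

Derivation:
Put-call parity: C - P = S_0 * exp(-qT) - K * exp(-rT).
S_0 * exp(-qT) = 114.4900 * 1.00000000 = 114.49000000
K * exp(-rT) = 119.5400 * 0.99277622 = 118.67646908
P = C - S*exp(-qT) + K*exp(-rT)
P = 5.7526 - 114.49000000 + 118.67646908 = 9.9391


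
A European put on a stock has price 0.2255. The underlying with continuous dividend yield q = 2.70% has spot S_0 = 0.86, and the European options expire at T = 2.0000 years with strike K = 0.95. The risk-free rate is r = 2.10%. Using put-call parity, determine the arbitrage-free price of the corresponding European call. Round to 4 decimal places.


Put-call parity: C - P = S_0 * exp(-qT) - K * exp(-rT).
S_0 * exp(-qT) = 0.8600 * 0.94743211 = 0.81479161
K * exp(-rT) = 0.9500 * 0.95886978 = 0.91092629
C = P + S*exp(-qT) - K*exp(-rT)
C = 0.2255 + 0.81479161 - 0.91092629 = 0.1294

Answer: Call price = 0.1294


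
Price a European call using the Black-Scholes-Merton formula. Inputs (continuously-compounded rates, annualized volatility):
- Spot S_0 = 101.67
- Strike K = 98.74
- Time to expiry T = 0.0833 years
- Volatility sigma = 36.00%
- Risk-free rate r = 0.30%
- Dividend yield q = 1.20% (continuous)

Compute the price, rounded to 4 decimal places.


d1 = (ln(S/K) + (r - q + 0.5*sigma^2) * T) / (sigma * sqrt(T)) = 0.32617463
d2 = d1 - sigma * sqrt(T) = 0.22227237
exp(-rT) = 0.99975013; exp(-qT) = 0.99900090
C = S_0 * exp(-qT) * N(d1) - K * exp(-rT) * N(d2)
N(d1) = 0.62785388; N(d2) = 0.58794907
C = 101.6700 * 0.99900090 * 0.62785388 - 98.7400 * 0.99975013 * 0.58794907 = 5.7305

Answer: Price = 5.7305


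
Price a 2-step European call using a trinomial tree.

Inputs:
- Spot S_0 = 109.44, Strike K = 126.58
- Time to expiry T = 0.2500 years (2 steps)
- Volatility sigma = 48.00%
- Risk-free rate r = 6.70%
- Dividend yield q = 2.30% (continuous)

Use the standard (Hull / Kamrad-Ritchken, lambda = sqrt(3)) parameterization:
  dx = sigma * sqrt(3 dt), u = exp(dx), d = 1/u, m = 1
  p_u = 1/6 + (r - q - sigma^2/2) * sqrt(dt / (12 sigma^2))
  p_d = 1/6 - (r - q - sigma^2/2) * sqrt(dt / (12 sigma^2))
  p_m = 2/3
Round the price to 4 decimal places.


dt = T/N = 0.125000; dx = sigma*sqrt(3*dt) = 0.293939
u = exp(dx) = 1.341702; d = 1/u = 0.745322
p_u = 0.151527, p_m = 0.666667, p_d = 0.181806
Discount per step: exp(-r*dt) = 0.991660
Stock lattice S(k, j) with j the centered position index:
  k=0: S(0,+0) = 109.4400
  k=1: S(1,-1) = 81.5681; S(1,+0) = 109.4400; S(1,+1) = 146.8358
  k=2: S(2,-2) = 60.7945; S(2,-1) = 81.5681; S(2,+0) = 109.4400; S(2,+1) = 146.8358; S(2,+2) = 197.0099
Terminal payoffs V(N, j) = max(S_T - K, 0):
  V(2,-2) = 0.000000; V(2,-1) = 0.000000; V(2,+0) = 0.000000; V(2,+1) = 20.255839; V(2,+2) = 70.429902
Backward induction: V(k, j) = exp(-r*dt) * [p_u * V(k+1, j+1) + p_m * V(k+1, j) + p_d * V(k+1, j-1)]
  V(1,-1) = exp(-r*dt) * [p_u*0.000000 + p_m*0.000000 + p_d*0.000000] = 0.000000
  V(1,+0) = exp(-r*dt) * [p_u*20.255839 + p_m*0.000000 + p_d*0.000000] = 3.043718
  V(1,+1) = exp(-r*dt) * [p_u*70.429902 + p_m*20.255839 + p_d*0.000000] = 23.974329
  V(0,+0) = exp(-r*dt) * [p_u*23.974329 + p_m*3.043718 + p_d*0.000000] = 5.614694

Answer: Price = V(0,0) = 5.6147


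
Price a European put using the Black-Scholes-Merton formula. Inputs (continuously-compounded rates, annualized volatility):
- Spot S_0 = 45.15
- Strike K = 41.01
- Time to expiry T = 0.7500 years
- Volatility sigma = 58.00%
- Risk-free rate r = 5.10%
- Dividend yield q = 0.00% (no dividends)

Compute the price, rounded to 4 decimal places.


d1 = (ln(S/K) + (r - q + 0.5*sigma^2) * T) / (sigma * sqrt(T)) = 0.51876781
d2 = d1 - sigma * sqrt(T) = 0.01647308
exp(-rT) = 0.96247229; exp(-qT) = 1.00000000
P = K * exp(-rT) * N(-d2) - S_0 * exp(-qT) * N(-d1)
N(-d1) = 0.30196133; N(-d2) = 0.49342849
P = 41.0100 * 0.96247229 * 0.49342849 - 45.1500 * 1.00000000 * 0.30196133 = 5.8426

Answer: Price = 5.8426


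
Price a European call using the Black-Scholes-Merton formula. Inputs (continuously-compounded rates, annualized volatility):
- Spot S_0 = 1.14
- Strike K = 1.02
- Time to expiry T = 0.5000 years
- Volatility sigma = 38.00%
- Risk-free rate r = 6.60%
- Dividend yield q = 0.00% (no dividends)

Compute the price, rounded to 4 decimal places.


Answer: Price = 0.2061

Derivation:
d1 = (ln(S/K) + (r - q + 0.5*sigma^2) * T) / (sigma * sqrt(T)) = 0.67110252
d2 = d1 - sigma * sqrt(T) = 0.40240195
exp(-rT) = 0.96753856; exp(-qT) = 1.00000000
C = S_0 * exp(-qT) * N(d1) - K * exp(-rT) * N(d2)
N(d1) = 0.74892239; N(d2) = 0.65630588
C = 1.1400 * 1.00000000 * 0.74892239 - 1.0200 * 0.96753856 * 0.65630588 = 0.2061


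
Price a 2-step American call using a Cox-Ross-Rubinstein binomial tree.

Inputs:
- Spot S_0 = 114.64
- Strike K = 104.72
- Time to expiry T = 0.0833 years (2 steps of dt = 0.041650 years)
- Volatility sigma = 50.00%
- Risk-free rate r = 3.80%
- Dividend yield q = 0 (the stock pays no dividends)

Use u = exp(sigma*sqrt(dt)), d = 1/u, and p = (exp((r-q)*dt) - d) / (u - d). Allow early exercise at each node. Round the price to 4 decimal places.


Answer: Price = V(0,0) = 13.2552

Derivation:
dt = T/N = 0.041650
u = exp(sigma*sqrt(dt)) = 1.107430; d = 1/u = 0.902992
p = (exp((r-q)*dt) - d) / (u - d) = 0.482260
Discount per step: exp(-r*dt) = 0.998419
Stock lattice S(k, i) with i counting down-moves:
  k=0: S(0,0) = 114.6400
  k=1: S(1,0) = 126.9557; S(1,1) = 103.5190
  k=2: S(2,0) = 140.5945; S(2,1) = 114.6400; S(2,2) = 93.4768
Terminal payoffs V(N, i) = max(S_T - K, 0):
  V(2,0) = 35.874534; V(2,1) = 9.920000; V(2,2) = 0.000000
Backward induction: V(k, i) = exp(-r*dt) * [p * V(k+1, i) + (1-p) * V(k+1, i+1)]; then take max(V_cont, immediate exercise) for American.
  V(1,0) = exp(-r*dt) * [p*35.874534 + (1-p)*9.920000] = 22.401339; exercise = 22.235730; V(1,0) = max -> 22.401339
  V(1,1) = exp(-r*dt) * [p*9.920000 + (1-p)*0.000000] = 4.776449; exercise = 0.000000; V(1,1) = max -> 4.776449
  V(0,0) = exp(-r*dt) * [p*22.401339 + (1-p)*4.776449] = 13.255225; exercise = 9.920000; V(0,0) = max -> 13.255225


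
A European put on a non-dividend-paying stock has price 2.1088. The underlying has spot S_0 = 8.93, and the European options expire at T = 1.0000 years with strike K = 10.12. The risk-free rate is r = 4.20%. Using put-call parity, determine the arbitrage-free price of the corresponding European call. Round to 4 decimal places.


Answer: Call price = 1.3350

Derivation:
Put-call parity: C - P = S_0 * exp(-qT) - K * exp(-rT).
S_0 * exp(-qT) = 8.9300 * 1.00000000 = 8.93000000
K * exp(-rT) = 10.1200 * 0.95886978 = 9.70376218
C = P + S*exp(-qT) - K*exp(-rT)
C = 2.1088 + 8.93000000 - 9.70376218 = 1.3350


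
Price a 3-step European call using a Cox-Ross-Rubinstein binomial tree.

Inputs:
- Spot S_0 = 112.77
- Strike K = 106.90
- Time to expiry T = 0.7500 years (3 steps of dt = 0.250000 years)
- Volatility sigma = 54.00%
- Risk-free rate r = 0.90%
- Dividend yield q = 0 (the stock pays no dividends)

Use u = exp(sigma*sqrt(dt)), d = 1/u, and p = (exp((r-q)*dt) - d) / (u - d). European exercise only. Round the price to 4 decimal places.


dt = T/N = 0.250000
u = exp(sigma*sqrt(dt)) = 1.309964; d = 1/u = 0.763379
p = (exp((r-q)*dt) - d) / (u - d) = 0.437028
Discount per step: exp(-r*dt) = 0.997753
Stock lattice S(k, i) with i counting down-moves:
  k=0: S(0,0) = 112.7700
  k=1: S(1,0) = 147.7247; S(1,1) = 86.0863
  k=2: S(2,0) = 193.5141; S(2,1) = 112.7700; S(2,2) = 65.7165
  k=3: S(3,0) = 253.4966; S(3,1) = 147.7247; S(3,2) = 86.0863; S(3,3) = 50.1666
Terminal payoffs V(N, i) = max(S_T - K, 0):
  V(3,0) = 146.596584; V(3,1) = 40.824691; V(3,2) = 0.000000; V(3,3) = 0.000000
Backward induction: V(k, i) = exp(-r*dt) * [p * V(k+1, i) + (1-p) * V(k+1, i+1)].
  V(2,0) = exp(-r*dt) * [p*146.596584 + (1-p)*40.824691] = 86.854348
  V(2,1) = exp(-r*dt) * [p*40.824691 + (1-p)*0.000000] = 17.801443
  V(2,2) = exp(-r*dt) * [p*0.000000 + (1-p)*0.000000] = 0.000000
  V(1,0) = exp(-r*dt) * [p*86.854348 + (1-p)*17.801443] = 47.871677
  V(1,1) = exp(-r*dt) * [p*17.801443 + (1-p)*0.000000] = 7.762248
  V(0,0) = exp(-r*dt) * [p*47.871677 + (1-p)*7.762248] = 25.234358

Answer: Price = V(0,0) = 25.2344


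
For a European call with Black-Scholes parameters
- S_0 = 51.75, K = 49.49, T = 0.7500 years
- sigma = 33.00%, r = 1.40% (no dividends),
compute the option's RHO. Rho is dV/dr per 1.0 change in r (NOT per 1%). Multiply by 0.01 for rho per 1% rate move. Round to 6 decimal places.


Answer: Rho = 19.098628

Derivation:
d1 = 0.3358824529; d2 = 0.0500940697
phi(d1) = 0.3770614738; exp(-qT) = 1.0000000000; exp(-rT) = 0.9895549326
N(d2) = 0.5199762872
Rho = K*T*exp(-rT)*N(d2) = 49.4900 * 0.7500 * 0.9895549326 * 0.5199762872 = 19.098628


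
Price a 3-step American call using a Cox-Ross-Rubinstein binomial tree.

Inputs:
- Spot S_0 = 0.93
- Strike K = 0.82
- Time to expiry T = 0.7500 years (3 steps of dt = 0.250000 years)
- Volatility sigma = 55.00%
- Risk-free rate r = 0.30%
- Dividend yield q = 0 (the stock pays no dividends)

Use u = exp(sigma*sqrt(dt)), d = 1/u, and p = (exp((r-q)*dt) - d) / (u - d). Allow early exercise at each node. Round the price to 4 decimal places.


Answer: Price = V(0,0) = 0.2342

Derivation:
dt = T/N = 0.250000
u = exp(sigma*sqrt(dt)) = 1.316531; d = 1/u = 0.759572
p = (exp((r-q)*dt) - d) / (u - d) = 0.433027
Discount per step: exp(-r*dt) = 0.999250
Stock lattice S(k, i) with i counting down-moves:
  k=0: S(0,0) = 0.9300
  k=1: S(1,0) = 1.2244; S(1,1) = 0.7064
  k=2: S(2,0) = 1.6119; S(2,1) = 0.9300; S(2,2) = 0.5366
  k=3: S(3,0) = 2.1221; S(3,1) = 1.2244; S(3,2) = 0.7064; S(3,3) = 0.4076
Terminal payoffs V(N, i) = max(S_T - K, 0):
  V(3,0) = 1.302149; V(3,1) = 0.404374; V(3,2) = 0.000000; V(3,3) = 0.000000
Backward induction: V(k, i) = exp(-r*dt) * [p * V(k+1, i) + (1-p) * V(k+1, i+1)]; then take max(V_cont, immediate exercise) for American.
  V(2,0) = exp(-r*dt) * [p*1.302149 + (1-p)*0.404374] = 0.792540; exercise = 0.791925; V(2,0) = max -> 0.792540
  V(2,1) = exp(-r*dt) * [p*0.404374 + (1-p)*0.000000] = 0.174973; exercise = 0.110000; V(2,1) = max -> 0.174973
  V(2,2) = exp(-r*dt) * [p*0.000000 + (1-p)*0.000000] = 0.000000; exercise = 0.000000; V(2,2) = max -> 0.000000
  V(1,0) = exp(-r*dt) * [p*0.792540 + (1-p)*0.174973] = 0.442065; exercise = 0.404374; V(1,0) = max -> 0.442065
  V(1,1) = exp(-r*dt) * [p*0.174973 + (1-p)*0.000000] = 0.075711; exercise = 0.000000; V(1,1) = max -> 0.075711
  V(0,0) = exp(-r*dt) * [p*0.442065 + (1-p)*0.075711] = 0.234177; exercise = 0.110000; V(0,0) = max -> 0.234177


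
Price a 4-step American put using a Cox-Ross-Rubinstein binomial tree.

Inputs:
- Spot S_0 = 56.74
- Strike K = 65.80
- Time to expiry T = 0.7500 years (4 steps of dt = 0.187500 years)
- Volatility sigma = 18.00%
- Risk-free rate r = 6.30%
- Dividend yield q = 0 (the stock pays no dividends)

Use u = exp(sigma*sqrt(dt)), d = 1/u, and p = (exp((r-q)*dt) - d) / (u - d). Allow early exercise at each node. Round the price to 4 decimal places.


Answer: Price = V(0,0) = 9.0600

Derivation:
dt = T/N = 0.187500
u = exp(sigma*sqrt(dt)) = 1.081060; d = 1/u = 0.925018
p = (exp((r-q)*dt) - d) / (u - d) = 0.556674
Discount per step: exp(-r*dt) = 0.988257
Stock lattice S(k, i) with i counting down-moves:
  k=0: S(0,0) = 56.7400
  k=1: S(1,0) = 61.3394; S(1,1) = 52.4855
  k=2: S(2,0) = 66.3115; S(2,1) = 56.7400; S(2,2) = 48.5500
  k=3: S(3,0) = 71.6868; S(3,1) = 61.3394; S(3,2) = 52.4855; S(3,3) = 44.9096
  k=4: S(4,0) = 77.4977; S(4,1) = 66.3115; S(4,2) = 56.7400; S(4,3) = 48.5500; S(4,4) = 41.5422
Terminal payoffs V(N, i) = max(K - S_T, 0):
  V(4,0) = 0.000000; V(4,1) = 0.000000; V(4,2) = 9.060000; V(4,3) = 17.249968; V(4,4) = 24.257779
Backward induction: V(k, i) = exp(-r*dt) * [p * V(k+1, i) + (1-p) * V(k+1, i+1)]; then take max(V_cont, immediate exercise) for American.
  V(3,0) = exp(-r*dt) * [p*0.000000 + (1-p)*0.000000] = 0.000000; exercise = 0.000000; V(3,0) = max -> 0.000000
  V(3,1) = exp(-r*dt) * [p*0.000000 + (1-p)*9.060000] = 3.969370; exercise = 4.460641; V(3,1) = max -> 4.460641
  V(3,2) = exp(-r*dt) * [p*9.060000 + (1-p)*17.249968] = 12.541800; exercise = 13.314489; V(3,2) = max -> 13.314489
  V(3,3) = exp(-r*dt) * [p*17.249968 + (1-p)*24.257779] = 20.117666; exercise = 20.890356; V(3,3) = max -> 20.890356
  V(2,0) = exp(-r*dt) * [p*0.000000 + (1-p)*4.460641] = 1.954297; exercise = 0.000000; V(2,0) = max -> 1.954297
  V(2,1) = exp(-r*dt) * [p*4.460641 + (1-p)*13.314489] = 8.287310; exercise = 9.060000; V(2,1) = max -> 9.060000
  V(2,2) = exp(-r*dt) * [p*13.314489 + (1-p)*20.890356] = 16.477278; exercise = 17.249968; V(2,2) = max -> 17.249968
  V(1,0) = exp(-r*dt) * [p*1.954297 + (1-p)*9.060000] = 5.044501; exercise = 4.460641; V(1,0) = max -> 5.044501
  V(1,1) = exp(-r*dt) * [p*9.060000 + (1-p)*17.249968] = 12.541800; exercise = 13.314489; V(1,1) = max -> 13.314489
  V(0,0) = exp(-r*dt) * [p*5.044501 + (1-p)*13.314489] = 8.608513; exercise = 9.060000; V(0,0) = max -> 9.060000


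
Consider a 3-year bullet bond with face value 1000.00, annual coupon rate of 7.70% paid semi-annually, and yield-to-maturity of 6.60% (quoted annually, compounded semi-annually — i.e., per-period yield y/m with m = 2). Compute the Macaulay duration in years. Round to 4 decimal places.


Coupon per period c = face * coupon_rate / m = 38.500000
Periods per year m = 2; per-period yield y/m = 0.033000
Number of cashflows N = 6
Cashflows (t years, CF_t, discount factor 1/(1+y/m)^(m*t), PV):
  t = 0.5000: CF_t = 38.500000, DF = 0.968054, PV = 37.270087
  t = 1.0000: CF_t = 38.500000, DF = 0.937129, PV = 36.079465
  t = 1.5000: CF_t = 38.500000, DF = 0.907192, PV = 34.926878
  t = 2.0000: CF_t = 38.500000, DF = 0.878211, PV = 33.811111
  t = 2.5000: CF_t = 38.500000, DF = 0.850156, PV = 32.730989
  t = 3.0000: CF_t = 1038.500000, DF = 0.822997, PV = 854.682028
Price P = sum_t PV_t = 1029.500557
Macaulay numerator sum_t t * PV_t:
  t * PV_t at t = 0.5000: 18.635044
  t * PV_t at t = 1.0000: 36.079465
  t * PV_t at t = 1.5000: 52.390317
  t * PV_t at t = 2.0000: 67.622222
  t * PV_t at t = 2.5000: 81.827471
  t * PV_t at t = 3.0000: 2564.046083
Macaulay duration D = (sum_t t * PV_t) / P = 2820.600602 / 1029.500557 = 2.739776

Answer: Macaulay duration = 2.7398 years


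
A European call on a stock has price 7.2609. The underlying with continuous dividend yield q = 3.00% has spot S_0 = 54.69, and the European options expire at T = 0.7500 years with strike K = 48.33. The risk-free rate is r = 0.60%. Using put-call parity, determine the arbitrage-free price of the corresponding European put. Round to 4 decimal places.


Answer: Put price = 1.9007

Derivation:
Put-call parity: C - P = S_0 * exp(-qT) - K * exp(-rT).
S_0 * exp(-qT) = 54.6900 * 0.97775124 = 53.47321516
K * exp(-rT) = 48.3300 * 0.99551011 = 48.11300361
P = C - S*exp(-qT) + K*exp(-rT)
P = 7.2609 - 53.47321516 + 48.11300361 = 1.9007


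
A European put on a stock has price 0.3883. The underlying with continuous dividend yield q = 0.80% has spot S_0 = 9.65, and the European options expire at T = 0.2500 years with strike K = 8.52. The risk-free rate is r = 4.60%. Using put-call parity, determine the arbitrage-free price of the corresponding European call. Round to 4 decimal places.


Put-call parity: C - P = S_0 * exp(-qT) - K * exp(-rT).
S_0 * exp(-qT) = 9.6500 * 0.99800200 = 9.63071929
K * exp(-rT) = 8.5200 * 0.98856587 = 8.42258123
C = P + S*exp(-qT) - K*exp(-rT)
C = 0.3883 + 9.63071929 - 8.42258123 = 1.5964

Answer: Call price = 1.5964


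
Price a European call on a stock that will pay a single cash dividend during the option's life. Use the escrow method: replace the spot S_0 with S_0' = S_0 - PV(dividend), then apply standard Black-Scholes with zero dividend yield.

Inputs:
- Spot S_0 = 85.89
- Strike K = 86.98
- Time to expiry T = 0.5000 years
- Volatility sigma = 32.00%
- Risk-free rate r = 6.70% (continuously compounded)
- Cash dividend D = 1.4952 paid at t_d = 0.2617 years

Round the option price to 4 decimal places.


PV(D) = D * exp(-r * t_d) = 1.4952 * 0.98261892 = 1.46921182
S_0' = S_0 - PV(D) = 85.8900 - 1.46921182 = 84.42078818
d1 = (ln(S_0'/K) + (r + sigma^2/2)*T) / (sigma*sqrt(T)) = 0.12920374
d2 = d1 - sigma*sqrt(T) = -0.09707043
exp(-rT) = 0.96705491
N(d1) = 0.55140178; N(d2) = 0.46133523
C = S_0' * N(d1) - K * exp(-rT) * N(d2) = 84.42078818 * 0.55140178 - 86.9800 * 0.96705491 * 0.46133523 = 7.7448

Answer: Price = 7.7448


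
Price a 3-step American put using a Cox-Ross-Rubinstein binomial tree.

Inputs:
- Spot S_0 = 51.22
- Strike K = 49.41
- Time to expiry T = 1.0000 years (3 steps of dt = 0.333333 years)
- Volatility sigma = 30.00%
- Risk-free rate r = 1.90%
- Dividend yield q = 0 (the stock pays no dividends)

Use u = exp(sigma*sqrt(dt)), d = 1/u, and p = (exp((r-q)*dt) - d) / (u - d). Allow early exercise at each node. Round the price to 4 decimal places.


Answer: Price = V(0,0) = 5.2155

Derivation:
dt = T/N = 0.333333
u = exp(sigma*sqrt(dt)) = 1.189110; d = 1/u = 0.840965
p = (exp((r-q)*dt) - d) / (u - d) = 0.475056
Discount per step: exp(-r*dt) = 0.993687
Stock lattice S(k, i) with i counting down-moves:
  k=0: S(0,0) = 51.2200
  k=1: S(1,0) = 60.9062; S(1,1) = 43.0742
  k=2: S(2,0) = 72.4242; S(2,1) = 51.2200; S(2,2) = 36.2239
  k=3: S(3,0) = 86.1203; S(3,1) = 60.9062; S(3,2) = 43.0742; S(3,3) = 30.4631
Terminal payoffs V(N, i) = max(K - S_T, 0):
  V(3,0) = 0.000000; V(3,1) = 0.000000; V(3,2) = 6.335766; V(3,3) = 18.946939
Backward induction: V(k, i) = exp(-r*dt) * [p * V(k+1, i) + (1-p) * V(k+1, i+1)]; then take max(V_cont, immediate exercise) for American.
  V(2,0) = exp(-r*dt) * [p*0.000000 + (1-p)*0.000000] = 0.000000; exercise = 0.000000; V(2,0) = max -> 0.000000
  V(2,1) = exp(-r*dt) * [p*0.000000 + (1-p)*6.335766] = 3.304924; exercise = 0.000000; V(2,1) = max -> 3.304924
  V(2,2) = exp(-r*dt) * [p*6.335766 + (1-p)*18.946939] = 12.874130; exercise = 13.186071; V(2,2) = max -> 13.186071
  V(1,0) = exp(-r*dt) * [p*0.000000 + (1-p)*3.304924] = 1.723947; exercise = 0.000000; V(1,0) = max -> 1.723947
  V(1,1) = exp(-r*dt) * [p*3.304924 + (1-p)*13.186071] = 8.438360; exercise = 6.335766; V(1,1) = max -> 8.438360
  V(0,0) = exp(-r*dt) * [p*1.723947 + (1-p)*8.438360] = 5.215501; exercise = 0.000000; V(0,0) = max -> 5.215501
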